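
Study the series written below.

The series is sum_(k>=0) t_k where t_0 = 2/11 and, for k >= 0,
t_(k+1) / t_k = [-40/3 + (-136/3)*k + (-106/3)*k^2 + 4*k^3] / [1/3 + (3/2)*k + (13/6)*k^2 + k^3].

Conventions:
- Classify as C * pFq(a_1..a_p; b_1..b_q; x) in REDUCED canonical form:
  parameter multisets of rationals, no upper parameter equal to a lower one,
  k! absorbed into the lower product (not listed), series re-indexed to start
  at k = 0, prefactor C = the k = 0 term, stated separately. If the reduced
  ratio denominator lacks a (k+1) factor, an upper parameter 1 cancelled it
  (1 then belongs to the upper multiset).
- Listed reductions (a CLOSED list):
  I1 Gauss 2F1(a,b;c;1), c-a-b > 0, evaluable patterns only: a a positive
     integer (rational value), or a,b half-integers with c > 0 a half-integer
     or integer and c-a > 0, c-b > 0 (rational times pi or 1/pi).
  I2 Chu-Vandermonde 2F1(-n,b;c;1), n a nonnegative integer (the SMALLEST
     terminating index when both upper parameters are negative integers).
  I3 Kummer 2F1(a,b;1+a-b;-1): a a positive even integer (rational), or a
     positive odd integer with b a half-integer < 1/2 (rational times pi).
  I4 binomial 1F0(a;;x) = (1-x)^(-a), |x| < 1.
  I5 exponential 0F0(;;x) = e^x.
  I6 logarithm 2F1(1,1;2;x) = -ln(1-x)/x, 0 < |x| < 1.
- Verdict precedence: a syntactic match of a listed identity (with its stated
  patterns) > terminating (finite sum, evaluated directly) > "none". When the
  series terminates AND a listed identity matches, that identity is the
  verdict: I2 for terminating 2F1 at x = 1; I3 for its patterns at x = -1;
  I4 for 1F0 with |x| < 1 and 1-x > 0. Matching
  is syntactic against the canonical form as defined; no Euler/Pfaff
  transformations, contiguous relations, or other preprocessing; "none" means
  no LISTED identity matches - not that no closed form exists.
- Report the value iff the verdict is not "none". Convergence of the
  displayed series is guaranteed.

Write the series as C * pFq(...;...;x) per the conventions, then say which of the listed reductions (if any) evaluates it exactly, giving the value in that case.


The series (x = 4) is 1F0: upper {-10}, lower {-}, prefactor 2/11. Verdict: terminating at k = 10: the factor (-10)_k kills every later term; summing the 11 survivors is exact. Exact value: 118098/11.

First insight: x = 4 and factor the ratio over Q (prefactor 2/11): negated roots = parameters.
Term ratio: r(k) = 4 * (k-10) / [(k+1)] - rational in k. x = 4; t_0 = 2/11; negate the roots.


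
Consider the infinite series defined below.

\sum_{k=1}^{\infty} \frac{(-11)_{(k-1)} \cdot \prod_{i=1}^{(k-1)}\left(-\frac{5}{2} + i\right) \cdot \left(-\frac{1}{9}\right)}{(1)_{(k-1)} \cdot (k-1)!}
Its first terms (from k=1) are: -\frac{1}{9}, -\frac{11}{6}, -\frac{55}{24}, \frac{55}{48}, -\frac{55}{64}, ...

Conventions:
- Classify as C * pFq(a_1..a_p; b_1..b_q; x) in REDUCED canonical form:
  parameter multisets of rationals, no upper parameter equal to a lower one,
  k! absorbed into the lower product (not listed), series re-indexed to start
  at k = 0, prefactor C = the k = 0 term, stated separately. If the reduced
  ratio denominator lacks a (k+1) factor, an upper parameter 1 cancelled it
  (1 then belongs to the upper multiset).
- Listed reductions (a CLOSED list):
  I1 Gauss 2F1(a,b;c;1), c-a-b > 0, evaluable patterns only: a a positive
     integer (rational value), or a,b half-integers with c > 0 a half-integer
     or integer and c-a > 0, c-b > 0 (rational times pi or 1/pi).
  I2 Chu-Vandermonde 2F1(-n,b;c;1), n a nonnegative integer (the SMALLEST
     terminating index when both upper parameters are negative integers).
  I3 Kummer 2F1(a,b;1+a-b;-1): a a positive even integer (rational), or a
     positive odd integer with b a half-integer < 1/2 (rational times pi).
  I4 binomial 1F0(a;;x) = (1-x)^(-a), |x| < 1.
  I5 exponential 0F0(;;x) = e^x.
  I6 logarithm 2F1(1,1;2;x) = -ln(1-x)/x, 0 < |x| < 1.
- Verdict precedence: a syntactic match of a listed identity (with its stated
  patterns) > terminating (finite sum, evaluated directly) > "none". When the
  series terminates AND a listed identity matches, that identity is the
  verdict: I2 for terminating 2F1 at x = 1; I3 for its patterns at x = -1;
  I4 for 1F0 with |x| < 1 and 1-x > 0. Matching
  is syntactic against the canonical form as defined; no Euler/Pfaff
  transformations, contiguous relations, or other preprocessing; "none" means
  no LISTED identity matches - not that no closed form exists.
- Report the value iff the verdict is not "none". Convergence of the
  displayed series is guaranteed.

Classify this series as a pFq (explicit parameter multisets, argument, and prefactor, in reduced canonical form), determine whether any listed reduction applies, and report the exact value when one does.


Reduced: x = 1, 2F1, upper = {-11, -\frac{3}{2}}, lower = {1}, C = -\frac{1}{9}. Verdict: this is Vandermonde's identity (I2) (terminating 2F1 at x = 1 with n = 11, b = -3/2, c = 1). Sum: -\frac{16900975}{4718592}.

Key observation: t_0 = -\frac{1}{9} here, and the denominator's factorial ratio (C = -1/9) is a lower Pochhammer.
Term ratio: r(k) = 1 * (k-11) (k-\frac{3}{2}) / [(k+1) (k+1)] - poly over poly, x = 1 from leading terms; C = -\frac{1}{9} at k = 0.


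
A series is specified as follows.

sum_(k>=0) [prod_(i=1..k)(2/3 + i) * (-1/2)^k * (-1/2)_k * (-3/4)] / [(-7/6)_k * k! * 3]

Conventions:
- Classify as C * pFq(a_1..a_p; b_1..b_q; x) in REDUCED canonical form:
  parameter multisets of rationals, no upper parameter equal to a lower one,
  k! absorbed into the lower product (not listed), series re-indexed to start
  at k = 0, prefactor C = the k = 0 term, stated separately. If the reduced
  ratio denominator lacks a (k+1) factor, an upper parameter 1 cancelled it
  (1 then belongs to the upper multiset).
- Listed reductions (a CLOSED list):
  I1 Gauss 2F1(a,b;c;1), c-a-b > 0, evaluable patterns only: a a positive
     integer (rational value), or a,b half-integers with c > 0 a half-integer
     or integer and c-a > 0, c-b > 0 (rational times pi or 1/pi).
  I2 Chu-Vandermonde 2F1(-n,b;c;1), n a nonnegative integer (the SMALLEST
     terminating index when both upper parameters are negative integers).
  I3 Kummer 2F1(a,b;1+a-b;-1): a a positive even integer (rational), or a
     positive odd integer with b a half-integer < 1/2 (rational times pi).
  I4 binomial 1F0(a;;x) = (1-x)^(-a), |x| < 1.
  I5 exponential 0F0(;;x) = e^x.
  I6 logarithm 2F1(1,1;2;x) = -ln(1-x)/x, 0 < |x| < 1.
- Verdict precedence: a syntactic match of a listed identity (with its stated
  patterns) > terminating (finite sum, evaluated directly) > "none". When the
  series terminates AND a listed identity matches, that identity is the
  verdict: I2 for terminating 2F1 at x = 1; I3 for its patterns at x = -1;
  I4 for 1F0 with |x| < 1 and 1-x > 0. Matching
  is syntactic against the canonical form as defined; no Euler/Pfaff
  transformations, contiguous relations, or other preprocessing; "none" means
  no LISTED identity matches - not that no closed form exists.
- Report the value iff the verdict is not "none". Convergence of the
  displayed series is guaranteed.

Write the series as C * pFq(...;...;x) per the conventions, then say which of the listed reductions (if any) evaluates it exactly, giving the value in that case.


With C = -1/4: the canonical form is 2F1(-1/2, 5/3; -7/6; -1/2). Verdict: no listed reduction: x = -1/2 and upper {-1/2, 5/3} fail every I1-I6 pattern.

Structural cue: from the first term -1/4: the constant factors (C = -1/4) combine into one prefactor.
Ratio: r(k) = (-1/2) * (k-1/2) (k+5/3) / [(k-7/6) (k+1)] ; factor over Q: parameters, x = (-1/2), and C = -1/4.


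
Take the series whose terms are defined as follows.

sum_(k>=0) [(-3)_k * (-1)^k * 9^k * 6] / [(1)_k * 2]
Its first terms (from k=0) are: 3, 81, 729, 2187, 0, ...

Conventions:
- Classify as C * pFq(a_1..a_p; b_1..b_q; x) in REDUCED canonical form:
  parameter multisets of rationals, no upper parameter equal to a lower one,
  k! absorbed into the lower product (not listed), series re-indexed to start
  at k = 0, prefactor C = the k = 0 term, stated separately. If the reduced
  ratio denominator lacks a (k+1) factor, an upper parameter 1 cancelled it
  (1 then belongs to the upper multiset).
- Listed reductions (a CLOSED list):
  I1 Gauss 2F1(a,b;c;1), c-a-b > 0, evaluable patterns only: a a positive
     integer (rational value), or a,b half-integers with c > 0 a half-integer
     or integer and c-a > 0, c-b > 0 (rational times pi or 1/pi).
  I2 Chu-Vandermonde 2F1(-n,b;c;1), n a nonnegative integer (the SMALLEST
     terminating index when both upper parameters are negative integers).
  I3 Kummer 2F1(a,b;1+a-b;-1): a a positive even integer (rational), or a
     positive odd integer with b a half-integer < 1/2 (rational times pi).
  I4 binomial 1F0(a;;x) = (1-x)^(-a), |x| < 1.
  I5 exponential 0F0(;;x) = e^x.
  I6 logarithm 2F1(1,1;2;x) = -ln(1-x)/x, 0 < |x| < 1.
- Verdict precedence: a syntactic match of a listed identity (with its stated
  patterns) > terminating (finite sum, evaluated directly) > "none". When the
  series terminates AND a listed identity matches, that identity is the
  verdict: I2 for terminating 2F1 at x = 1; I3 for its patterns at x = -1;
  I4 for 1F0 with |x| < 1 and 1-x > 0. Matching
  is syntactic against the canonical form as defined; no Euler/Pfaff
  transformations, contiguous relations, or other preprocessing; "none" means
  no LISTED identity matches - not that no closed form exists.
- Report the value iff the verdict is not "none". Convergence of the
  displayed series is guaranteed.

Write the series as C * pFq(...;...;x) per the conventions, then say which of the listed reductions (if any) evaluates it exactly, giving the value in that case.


Canonical form: C = 3 times 1F0 with upper {-3}, lower {-}, x = -9. Verdict: terminating - the sum ends at index 3 because -3 is a negative integer; exact evaluation follows. Sum: 3000.

Structural cue: with t_0 = 3, the constant factors (prefactor 3) combine into one prefactor.
Adjacent-term ratio: r(k) = (-9) * (k-3) / [(k+1)] - poly over poly, x = (-9) from leading terms; C = 3 at k = 0.


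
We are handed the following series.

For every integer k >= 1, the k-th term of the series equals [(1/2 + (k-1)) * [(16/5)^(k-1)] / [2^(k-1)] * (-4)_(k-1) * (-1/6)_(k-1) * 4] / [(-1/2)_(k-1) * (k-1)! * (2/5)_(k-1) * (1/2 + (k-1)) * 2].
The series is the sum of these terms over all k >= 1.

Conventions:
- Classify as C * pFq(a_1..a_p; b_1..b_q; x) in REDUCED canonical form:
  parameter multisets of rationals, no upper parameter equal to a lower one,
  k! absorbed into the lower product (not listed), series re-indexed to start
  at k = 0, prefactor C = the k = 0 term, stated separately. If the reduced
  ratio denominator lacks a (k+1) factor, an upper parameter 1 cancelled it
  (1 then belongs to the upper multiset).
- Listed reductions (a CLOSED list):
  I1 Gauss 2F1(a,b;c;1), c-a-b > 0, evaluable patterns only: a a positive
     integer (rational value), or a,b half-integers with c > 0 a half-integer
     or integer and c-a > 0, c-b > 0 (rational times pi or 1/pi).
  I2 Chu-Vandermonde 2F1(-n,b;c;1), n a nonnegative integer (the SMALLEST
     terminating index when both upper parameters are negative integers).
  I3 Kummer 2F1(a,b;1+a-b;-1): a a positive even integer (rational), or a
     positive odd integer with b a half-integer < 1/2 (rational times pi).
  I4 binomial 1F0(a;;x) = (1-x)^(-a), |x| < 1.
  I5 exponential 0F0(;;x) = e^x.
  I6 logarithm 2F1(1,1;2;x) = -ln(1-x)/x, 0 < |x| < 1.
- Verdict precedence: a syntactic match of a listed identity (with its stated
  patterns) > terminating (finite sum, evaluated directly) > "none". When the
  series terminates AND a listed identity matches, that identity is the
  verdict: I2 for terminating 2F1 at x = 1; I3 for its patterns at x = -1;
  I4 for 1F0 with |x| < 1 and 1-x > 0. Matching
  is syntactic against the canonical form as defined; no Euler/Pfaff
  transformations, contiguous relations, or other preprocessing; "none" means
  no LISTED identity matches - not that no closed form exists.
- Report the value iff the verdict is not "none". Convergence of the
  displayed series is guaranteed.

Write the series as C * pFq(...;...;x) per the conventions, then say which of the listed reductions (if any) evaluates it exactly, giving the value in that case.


With C = 2: the canonical form is 2F2(-4, -1/6; -1/2, 2/5; 8/5). Verdict: terminating - upper -4 stops the sum at k = 4; the 5 terms are added exactly. Sum: 38078/5103.

First insight: with t_0 = 2, the two k-th powers (prefactor 2) combine into one argument.
Consecutive-term ratio: r(k) = (8/5) * (k-4) (k-1/6) / [(k-1/2) (k+2/5) (k+1)] - poly over poly, x = (8/5) from leading terms; C = 2 at k = 0.


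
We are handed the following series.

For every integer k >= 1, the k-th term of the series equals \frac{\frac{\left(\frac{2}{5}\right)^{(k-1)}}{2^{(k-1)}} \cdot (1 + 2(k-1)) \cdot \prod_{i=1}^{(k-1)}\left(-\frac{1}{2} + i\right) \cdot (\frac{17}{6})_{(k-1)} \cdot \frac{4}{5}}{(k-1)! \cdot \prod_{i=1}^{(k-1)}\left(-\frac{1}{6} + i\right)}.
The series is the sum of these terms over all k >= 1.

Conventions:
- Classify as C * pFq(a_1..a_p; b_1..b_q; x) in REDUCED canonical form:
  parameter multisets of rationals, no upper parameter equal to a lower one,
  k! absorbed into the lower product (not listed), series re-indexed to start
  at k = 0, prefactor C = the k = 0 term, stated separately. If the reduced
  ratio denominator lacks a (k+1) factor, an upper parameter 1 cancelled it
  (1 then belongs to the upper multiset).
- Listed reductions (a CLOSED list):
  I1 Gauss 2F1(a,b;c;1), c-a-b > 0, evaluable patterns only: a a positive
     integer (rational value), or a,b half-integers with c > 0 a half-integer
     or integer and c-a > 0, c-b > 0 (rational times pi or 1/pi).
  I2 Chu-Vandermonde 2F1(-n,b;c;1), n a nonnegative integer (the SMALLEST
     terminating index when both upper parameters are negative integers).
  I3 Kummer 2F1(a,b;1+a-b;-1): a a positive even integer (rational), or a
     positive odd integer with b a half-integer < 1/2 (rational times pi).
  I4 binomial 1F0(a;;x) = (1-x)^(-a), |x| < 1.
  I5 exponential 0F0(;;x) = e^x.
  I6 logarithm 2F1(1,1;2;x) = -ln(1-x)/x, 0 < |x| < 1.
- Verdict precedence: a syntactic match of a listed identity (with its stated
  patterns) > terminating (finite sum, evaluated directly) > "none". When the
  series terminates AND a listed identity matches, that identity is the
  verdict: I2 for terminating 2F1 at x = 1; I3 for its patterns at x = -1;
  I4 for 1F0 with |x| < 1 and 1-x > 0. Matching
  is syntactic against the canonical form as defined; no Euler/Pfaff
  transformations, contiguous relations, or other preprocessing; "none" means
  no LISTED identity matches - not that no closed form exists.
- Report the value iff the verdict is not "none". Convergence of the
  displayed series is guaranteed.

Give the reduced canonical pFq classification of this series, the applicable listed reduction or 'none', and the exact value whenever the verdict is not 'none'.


x = \frac{1}{5} here; the reduced form reads 2F1, upper {\frac{3}{2}, \frac{17}{6}}, lower {\frac{5}{6}}, C = \frac{4}{5}. Verdict: none - this 2F1 at x = \frac{1}{5} matches no listed pattern, and upper {\frac{3}{2}, \frac{17}{6}} holds no stopper.

The tell: from the first term \frac{4}{5}: the two k-th powers (prefactor 4/5) combine into one argument.
Step ratio: r(k) = \frac{1}{5} * (k+\frac{3}{2}) (k+\frac{17}{6}) / [(k+\frac{5}{6}) (k+1)] - rational; roots negated = parameters, x = \frac{1}{5}, C = \frac{4}{5}.


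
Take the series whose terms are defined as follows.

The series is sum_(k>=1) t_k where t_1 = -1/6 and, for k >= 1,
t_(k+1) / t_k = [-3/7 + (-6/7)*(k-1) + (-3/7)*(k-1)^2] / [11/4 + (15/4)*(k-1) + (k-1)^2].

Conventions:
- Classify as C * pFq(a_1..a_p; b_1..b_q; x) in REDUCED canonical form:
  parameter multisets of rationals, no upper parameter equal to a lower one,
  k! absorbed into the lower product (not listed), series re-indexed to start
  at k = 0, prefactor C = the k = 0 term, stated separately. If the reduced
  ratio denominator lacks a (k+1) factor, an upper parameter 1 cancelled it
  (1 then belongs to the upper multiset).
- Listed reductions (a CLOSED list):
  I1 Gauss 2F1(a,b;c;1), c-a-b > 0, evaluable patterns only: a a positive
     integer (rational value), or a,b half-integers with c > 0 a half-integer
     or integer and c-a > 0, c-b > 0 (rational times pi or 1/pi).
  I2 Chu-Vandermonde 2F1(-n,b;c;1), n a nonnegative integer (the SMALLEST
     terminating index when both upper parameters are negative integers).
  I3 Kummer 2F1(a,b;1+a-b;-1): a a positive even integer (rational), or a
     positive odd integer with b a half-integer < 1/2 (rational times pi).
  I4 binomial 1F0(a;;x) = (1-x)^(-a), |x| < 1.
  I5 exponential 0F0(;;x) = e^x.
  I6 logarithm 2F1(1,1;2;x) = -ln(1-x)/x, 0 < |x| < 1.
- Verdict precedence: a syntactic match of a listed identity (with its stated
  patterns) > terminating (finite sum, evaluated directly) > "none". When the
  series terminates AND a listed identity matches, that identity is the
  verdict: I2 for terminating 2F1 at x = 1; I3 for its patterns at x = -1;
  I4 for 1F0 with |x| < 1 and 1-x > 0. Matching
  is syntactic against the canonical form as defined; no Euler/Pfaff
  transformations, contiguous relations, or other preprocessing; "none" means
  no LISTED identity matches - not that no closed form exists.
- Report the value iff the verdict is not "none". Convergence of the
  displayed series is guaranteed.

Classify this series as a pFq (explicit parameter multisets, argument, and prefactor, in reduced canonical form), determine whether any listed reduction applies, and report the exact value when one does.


The series (x = -3/7) is 2F1: upper {1, 1}, lower {11/4}, prefactor -1/6. Verdict: none here - no I1-I6 shape fits x = -3/7 with lower {11/4}.

The tell: from the first term -1/6: the expanded ratio factors over Q; prefactor -1/6, roots give parameters.
Consecutive-term ratio: r(k) = (-3/7) * (k+1) (k+1) / [(k+11/4) (k+1)] - rational in k. x = (-3/7); t_0 = -1/6; negate the roots.


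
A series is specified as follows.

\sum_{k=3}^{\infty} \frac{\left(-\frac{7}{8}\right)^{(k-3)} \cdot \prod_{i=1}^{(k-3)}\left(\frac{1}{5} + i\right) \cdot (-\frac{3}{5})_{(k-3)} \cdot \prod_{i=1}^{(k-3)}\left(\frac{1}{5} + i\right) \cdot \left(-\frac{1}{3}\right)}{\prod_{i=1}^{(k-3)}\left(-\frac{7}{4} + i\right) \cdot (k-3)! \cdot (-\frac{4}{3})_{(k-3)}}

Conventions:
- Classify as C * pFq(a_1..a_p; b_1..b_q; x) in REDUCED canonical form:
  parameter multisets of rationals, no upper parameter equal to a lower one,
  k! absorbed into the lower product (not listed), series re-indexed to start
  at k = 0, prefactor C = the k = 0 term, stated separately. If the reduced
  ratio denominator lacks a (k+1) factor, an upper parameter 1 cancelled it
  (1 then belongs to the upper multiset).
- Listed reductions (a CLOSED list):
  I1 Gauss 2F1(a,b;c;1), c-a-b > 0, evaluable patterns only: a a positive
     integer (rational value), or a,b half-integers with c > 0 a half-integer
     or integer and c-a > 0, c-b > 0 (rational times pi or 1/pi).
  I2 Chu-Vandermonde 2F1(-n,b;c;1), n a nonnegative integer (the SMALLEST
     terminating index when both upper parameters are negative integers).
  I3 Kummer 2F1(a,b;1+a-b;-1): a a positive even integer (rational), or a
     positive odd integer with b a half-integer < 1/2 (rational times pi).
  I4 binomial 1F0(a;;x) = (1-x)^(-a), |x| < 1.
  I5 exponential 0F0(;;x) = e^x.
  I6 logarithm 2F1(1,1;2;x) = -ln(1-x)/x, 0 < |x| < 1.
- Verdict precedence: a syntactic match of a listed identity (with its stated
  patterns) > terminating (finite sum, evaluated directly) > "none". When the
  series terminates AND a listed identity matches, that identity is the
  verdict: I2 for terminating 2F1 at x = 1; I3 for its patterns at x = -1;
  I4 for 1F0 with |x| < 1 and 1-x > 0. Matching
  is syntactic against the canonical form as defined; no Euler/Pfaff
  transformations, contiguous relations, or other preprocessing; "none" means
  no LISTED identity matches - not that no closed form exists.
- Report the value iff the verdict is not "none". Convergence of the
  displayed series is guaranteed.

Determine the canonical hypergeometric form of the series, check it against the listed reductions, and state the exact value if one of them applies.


Prefactor -\frac{1}{3}, argument -\frac{7}{8}: 3F2 with upper {-\frac{3}{5}, \frac{6}{5}, \frac{6}{5}} over lower {-\frac{4}{3}, -\frac{3}{4}}. Verdict: none - this 3F2 at x = -\frac{7}{8} matches no listed pattern, and upper {-\frac{3}{5}, \frac{6}{5}, \frac{6}{5}} holds no stopper.

Key observation: from the first term -\frac{1}{3}: the running product (C = -1/3) telescopes to a rising factorial.
Ratio: r(k) = -\frac{7}{8} * (k-\frac{3}{5}) (k+\frac{6}{5}) (k+\frac{6}{5}) / [(k-\frac{4}{3}) (k-\frac{3}{4}) (k+1)] ; factor over Q: parameters, x = -\frac{7}{8}, and C = -\frac{1}{3}.


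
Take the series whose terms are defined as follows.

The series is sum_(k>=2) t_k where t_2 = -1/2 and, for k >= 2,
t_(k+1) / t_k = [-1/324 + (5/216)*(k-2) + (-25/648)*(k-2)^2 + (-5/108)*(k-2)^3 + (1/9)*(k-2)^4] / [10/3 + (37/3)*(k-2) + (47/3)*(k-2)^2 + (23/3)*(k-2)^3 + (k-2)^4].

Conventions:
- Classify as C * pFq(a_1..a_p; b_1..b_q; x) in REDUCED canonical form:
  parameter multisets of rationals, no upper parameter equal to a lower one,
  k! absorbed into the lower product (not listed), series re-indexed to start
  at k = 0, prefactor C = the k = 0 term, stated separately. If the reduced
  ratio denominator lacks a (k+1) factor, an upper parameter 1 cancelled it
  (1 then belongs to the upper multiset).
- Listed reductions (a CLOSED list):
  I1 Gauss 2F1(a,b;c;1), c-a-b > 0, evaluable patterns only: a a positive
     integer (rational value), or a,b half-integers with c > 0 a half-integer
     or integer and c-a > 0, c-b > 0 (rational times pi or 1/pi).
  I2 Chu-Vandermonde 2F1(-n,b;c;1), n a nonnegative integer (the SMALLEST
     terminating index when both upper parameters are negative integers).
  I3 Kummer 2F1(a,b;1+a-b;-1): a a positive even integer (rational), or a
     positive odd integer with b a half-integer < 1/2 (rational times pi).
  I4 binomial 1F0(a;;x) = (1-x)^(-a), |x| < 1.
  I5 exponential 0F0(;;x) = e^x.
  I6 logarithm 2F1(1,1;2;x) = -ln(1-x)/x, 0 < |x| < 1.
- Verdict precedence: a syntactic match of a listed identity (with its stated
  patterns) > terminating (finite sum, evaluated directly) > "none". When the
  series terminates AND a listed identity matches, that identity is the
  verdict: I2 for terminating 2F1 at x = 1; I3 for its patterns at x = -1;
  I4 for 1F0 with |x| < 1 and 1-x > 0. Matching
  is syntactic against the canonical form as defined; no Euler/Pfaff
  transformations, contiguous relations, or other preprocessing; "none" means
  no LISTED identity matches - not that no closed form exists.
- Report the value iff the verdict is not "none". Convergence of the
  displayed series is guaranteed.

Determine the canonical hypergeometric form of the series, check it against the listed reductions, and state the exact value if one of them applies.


Canonical form: C = -1/2 times 3F2 with upper {-1/2, -1/3, -1/4}, lower {1, 5}, x = 1/9. Verdict: none - this 3F2 at x = 1/9 matches no listed pattern, and upper {-1/2, -1/3, -1/4} holds no stopper.

Key step: from the first term -1/2: factor the ratio over Q (C = -1/2): negated roots = parameters.
Term ratio: r(k) = (1/9) * (k-1/2) (k-1/3) (k-1/4) / [(k+1) (k+5) (k+1)] - rational in k. x = (1/9); t_0 = -1/2; negate the roots.


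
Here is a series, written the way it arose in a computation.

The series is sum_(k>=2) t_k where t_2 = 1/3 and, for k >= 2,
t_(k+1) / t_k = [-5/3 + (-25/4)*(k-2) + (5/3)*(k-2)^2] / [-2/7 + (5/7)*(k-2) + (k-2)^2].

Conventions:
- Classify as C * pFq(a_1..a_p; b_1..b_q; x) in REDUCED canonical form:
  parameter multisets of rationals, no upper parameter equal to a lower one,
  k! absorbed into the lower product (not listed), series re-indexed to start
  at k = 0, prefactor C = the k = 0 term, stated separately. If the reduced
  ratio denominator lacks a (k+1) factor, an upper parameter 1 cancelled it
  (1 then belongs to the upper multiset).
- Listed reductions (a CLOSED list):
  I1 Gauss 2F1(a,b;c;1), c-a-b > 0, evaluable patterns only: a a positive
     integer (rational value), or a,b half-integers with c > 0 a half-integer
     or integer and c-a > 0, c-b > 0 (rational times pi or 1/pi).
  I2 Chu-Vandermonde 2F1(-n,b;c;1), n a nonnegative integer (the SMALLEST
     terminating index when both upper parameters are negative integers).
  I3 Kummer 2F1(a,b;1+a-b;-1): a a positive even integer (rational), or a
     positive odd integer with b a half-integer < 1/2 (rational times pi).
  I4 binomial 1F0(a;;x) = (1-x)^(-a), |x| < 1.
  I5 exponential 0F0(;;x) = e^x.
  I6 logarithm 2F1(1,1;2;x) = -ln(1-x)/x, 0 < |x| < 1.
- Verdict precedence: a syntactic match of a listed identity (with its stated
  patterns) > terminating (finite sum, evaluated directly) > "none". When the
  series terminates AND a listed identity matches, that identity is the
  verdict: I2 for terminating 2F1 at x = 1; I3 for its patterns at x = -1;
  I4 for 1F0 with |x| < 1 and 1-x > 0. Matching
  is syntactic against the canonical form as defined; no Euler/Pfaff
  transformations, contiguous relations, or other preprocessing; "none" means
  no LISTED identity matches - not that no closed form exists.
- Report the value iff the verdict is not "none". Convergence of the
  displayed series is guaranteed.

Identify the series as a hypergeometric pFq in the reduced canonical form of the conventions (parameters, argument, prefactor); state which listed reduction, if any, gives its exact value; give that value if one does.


At argument 5/3: a 2F1 with upper {-4, 1/4}, lower {-2/7}, scaled by C = 1/3. Verdict: terminating. (-4)_k vanishes past k = 4, leaving a 5-term sum, computed directly. Sum: -39661/3151872.

The tell: t_0 being 1/3, the expanded ratio factors over Q; C = 1/3, roots give parameters.
Step ratio: r(k) = (5/3) * (k-4) (k+1/4) / [(k-2/7) (k+1)] ; factor over Q: parameters, x = (5/3), and C = 1/3.


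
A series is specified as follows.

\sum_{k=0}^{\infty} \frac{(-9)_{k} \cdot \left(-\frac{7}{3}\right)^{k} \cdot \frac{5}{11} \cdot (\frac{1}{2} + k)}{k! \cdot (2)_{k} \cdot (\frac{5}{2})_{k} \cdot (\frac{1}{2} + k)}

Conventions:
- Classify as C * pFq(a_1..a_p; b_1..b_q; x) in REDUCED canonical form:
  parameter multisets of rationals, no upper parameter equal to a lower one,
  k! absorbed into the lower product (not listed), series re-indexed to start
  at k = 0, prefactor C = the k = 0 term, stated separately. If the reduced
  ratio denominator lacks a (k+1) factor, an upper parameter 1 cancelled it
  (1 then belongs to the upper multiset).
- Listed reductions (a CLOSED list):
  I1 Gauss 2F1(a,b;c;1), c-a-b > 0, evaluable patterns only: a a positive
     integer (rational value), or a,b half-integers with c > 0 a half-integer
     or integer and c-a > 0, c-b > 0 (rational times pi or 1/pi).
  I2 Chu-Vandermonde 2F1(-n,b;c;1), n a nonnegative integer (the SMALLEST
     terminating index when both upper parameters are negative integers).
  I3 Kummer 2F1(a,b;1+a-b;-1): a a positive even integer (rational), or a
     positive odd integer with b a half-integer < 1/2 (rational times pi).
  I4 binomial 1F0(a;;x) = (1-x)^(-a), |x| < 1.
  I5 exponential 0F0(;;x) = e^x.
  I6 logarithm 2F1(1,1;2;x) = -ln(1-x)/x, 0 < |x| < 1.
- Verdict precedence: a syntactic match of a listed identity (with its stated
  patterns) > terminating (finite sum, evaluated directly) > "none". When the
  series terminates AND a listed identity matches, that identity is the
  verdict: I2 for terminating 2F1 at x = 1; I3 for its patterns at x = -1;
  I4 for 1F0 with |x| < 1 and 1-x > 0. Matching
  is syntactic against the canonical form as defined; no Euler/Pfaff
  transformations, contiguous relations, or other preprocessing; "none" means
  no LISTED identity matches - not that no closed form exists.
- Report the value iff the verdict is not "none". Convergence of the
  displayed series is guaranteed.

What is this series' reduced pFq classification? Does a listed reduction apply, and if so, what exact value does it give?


Structural cue: from the first term \frac{5}{11}: striking the common factor k + 1/2 reduces the term (C = 5/11, x = -7/3).
Ratio: r(k) = -\frac{7}{3} * (k-9) / [(k+2) (k+\frac{5}{2}) (k+1)] ; factor over Q: parameters, x = -\frac{7}{3}, and C = \frac{5}{11}.

This is \frac{5}{11} * 1F2(-9; 2, \frac{5}{2}; -\frac{7}{3}) in reduced canonical form. Verdict: terminating at k = 9: the factor (-9)_k kills every later term; summing the 10 survivors is exact. Exact value: \frac{38082345295619018}{8201675609609625}.


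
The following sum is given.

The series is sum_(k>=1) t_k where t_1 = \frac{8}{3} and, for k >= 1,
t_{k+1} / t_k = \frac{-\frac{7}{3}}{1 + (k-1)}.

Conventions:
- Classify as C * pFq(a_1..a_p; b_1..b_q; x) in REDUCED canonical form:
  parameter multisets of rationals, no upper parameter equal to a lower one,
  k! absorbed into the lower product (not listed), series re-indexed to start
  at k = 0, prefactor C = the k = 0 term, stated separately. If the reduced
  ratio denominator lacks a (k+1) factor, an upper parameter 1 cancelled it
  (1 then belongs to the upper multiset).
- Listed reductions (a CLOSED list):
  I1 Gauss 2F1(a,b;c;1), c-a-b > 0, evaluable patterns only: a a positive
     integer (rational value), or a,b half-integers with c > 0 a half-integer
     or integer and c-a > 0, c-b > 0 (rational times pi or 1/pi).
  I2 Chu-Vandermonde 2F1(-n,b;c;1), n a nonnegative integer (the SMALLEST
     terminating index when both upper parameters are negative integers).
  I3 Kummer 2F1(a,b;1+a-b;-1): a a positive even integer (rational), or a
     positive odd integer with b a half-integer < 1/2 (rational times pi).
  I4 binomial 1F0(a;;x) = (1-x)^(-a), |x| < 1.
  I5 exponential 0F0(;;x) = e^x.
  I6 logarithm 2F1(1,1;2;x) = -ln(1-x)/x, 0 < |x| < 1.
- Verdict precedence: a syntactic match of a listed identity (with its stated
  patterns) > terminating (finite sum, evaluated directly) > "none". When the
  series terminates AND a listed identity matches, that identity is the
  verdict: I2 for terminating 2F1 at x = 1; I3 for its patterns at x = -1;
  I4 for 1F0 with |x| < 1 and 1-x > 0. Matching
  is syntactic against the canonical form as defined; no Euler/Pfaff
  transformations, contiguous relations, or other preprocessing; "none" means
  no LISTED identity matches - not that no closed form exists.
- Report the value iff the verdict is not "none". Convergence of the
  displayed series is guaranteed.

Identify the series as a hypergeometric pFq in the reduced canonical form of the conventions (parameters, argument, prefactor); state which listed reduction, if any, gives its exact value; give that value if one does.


Prefactor \frac{8}{3}, argument -\frac{7}{3}: 0F0 with upper {-} over lower {-}. Verdict: exponential (I5) fires (the 0F0 exponential series at x = -\frac{7}{3}). Its exact value is \frac{8}{3} \cdot e^{-\frac{7}{3}}.

The tell: x = -\frac{7}{3} and factor the ratio over Q (C = 8/3, x = -7/3): negated roots = parameters.
Adjacent-term ratio: r(k) = -\frac{7}{3} * 1 / [(k+1)] - poly over poly, x = -\frac{7}{3} from leading terms; C = \frac{8}{3} at k = 0.


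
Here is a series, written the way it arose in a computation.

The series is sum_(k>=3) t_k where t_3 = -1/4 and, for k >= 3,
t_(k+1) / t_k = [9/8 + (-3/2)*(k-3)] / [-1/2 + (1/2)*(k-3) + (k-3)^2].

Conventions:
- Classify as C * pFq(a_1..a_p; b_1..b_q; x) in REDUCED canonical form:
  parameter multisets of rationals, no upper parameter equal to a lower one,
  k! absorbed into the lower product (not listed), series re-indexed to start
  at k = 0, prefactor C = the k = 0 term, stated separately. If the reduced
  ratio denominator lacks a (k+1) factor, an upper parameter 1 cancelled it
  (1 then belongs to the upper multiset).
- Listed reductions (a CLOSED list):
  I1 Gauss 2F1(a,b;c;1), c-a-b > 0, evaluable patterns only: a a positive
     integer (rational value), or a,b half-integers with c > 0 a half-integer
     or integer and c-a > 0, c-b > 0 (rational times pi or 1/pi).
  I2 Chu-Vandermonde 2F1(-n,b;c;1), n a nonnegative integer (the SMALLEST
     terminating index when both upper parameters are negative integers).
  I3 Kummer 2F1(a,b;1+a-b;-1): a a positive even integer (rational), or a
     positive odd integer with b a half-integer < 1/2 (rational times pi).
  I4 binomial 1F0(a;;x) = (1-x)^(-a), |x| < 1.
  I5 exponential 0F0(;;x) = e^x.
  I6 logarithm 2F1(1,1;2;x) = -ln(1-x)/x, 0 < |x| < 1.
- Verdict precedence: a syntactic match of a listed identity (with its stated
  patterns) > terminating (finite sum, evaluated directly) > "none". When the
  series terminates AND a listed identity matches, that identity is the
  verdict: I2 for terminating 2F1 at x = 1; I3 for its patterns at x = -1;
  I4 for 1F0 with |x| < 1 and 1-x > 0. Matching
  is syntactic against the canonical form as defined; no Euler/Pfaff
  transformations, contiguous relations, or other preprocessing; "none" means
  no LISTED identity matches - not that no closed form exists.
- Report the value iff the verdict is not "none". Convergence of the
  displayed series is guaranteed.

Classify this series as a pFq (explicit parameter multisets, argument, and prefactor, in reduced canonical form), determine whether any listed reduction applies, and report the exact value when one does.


Prefactor -1/4, argument -3/2: 1F1 with upper {-3/4} over lower {-1/2}. Verdict: none. A 1F1 with upper {-3/4} fits none of I1-I6 at x = -3/2; the sum runs forever.

Key observation: with t_0 = -1/4, the expanded ratio factors over Q; prefactor -1/4, roots give parameters.
Term ratio: r(k) = (-3/2) * (k-3/4) / [(k-1/2) (k+1)] - rational in k. x = (-3/2); t_0 = -1/4; negate the roots.


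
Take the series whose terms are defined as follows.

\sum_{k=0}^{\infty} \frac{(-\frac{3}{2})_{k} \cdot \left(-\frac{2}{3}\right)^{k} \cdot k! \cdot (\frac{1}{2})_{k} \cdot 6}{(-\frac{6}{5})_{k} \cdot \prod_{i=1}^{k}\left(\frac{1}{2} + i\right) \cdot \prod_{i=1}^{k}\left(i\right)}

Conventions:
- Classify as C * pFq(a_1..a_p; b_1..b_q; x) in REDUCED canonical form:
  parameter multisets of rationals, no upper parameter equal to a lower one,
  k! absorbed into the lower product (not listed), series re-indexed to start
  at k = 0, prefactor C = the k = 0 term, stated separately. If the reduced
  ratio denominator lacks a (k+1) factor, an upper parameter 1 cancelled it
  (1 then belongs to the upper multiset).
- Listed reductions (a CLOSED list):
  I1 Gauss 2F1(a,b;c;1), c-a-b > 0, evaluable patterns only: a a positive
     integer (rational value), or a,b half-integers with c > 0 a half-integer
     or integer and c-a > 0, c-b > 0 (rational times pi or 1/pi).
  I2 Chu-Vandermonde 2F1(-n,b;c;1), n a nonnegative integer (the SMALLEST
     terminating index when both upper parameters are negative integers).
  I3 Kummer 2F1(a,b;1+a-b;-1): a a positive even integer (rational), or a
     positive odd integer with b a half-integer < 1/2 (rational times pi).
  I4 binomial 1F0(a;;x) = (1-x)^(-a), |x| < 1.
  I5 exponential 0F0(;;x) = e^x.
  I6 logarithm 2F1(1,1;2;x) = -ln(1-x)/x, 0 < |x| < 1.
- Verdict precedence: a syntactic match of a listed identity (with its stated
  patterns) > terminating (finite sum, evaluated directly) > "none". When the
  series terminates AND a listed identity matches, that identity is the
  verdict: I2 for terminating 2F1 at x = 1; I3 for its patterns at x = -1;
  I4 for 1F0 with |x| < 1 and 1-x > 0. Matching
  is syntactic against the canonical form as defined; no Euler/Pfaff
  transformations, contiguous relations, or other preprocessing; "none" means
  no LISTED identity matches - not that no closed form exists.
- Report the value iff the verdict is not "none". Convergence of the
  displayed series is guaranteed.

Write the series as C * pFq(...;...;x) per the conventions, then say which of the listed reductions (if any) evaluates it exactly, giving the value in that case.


Classification (C = 6): 3F2 with upper {-\frac{3}{2}, \frac{1}{2}, 1}, lower {-\frac{6}{5}, \frac{3}{2}}, argument x = -\frac{2}{3}. Verdict: none here - no I1-I6 shape fits x = -\frac{2}{3} with lower {-\frac{6}{5}, \frac{3}{2}}.

Key step: from the first term 6: the product of the first k integers (prefactor 6) is k!.
Step ratio: r(k) = -\frac{2}{3} * (k-\frac{3}{2}) (k+\frac{1}{2}) (k+1) / [(k-\frac{6}{5}) (k+\frac{3}{2}) (k+1)] - poly over poly, x = -\frac{2}{3} from leading terms; C = 6 at k = 0.


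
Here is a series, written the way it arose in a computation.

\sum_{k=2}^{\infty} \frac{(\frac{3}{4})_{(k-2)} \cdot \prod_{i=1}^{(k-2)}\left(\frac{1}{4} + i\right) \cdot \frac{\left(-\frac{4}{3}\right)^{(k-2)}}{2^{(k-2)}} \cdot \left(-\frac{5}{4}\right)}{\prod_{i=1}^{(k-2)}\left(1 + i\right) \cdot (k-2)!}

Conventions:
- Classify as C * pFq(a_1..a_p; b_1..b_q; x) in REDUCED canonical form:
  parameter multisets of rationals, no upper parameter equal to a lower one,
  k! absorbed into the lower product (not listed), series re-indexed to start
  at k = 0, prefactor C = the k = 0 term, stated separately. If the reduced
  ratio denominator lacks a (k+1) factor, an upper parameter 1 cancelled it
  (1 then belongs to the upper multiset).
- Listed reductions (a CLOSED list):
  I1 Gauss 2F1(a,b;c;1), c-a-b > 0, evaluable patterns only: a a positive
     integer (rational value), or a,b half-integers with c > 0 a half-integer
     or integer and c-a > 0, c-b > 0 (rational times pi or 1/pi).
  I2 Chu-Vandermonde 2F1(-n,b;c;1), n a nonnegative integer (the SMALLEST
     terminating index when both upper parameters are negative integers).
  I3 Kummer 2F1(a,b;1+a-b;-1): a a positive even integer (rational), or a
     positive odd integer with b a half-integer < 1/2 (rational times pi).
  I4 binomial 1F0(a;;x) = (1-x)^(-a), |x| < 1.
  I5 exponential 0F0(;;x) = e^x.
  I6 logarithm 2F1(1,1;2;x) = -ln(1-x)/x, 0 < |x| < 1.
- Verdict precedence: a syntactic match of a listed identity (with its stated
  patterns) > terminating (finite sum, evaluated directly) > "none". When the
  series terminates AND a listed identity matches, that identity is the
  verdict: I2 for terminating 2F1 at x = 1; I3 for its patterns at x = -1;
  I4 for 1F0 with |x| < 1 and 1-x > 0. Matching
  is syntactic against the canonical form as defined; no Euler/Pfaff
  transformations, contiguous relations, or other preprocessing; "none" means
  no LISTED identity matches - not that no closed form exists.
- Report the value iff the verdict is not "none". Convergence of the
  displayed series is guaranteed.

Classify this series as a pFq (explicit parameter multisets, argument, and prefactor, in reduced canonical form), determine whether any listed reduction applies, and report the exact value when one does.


Prefactor -\frac{5}{4}, argument -\frac{2}{3}: 2F1 with upper {\frac{3}{4}, \frac{5}{4}} over lower {2}. Verdict: none (x = -\frac{2}{3}): each listed identity misses the multisets {\frac{3}{4}, \frac{5}{4}} ; {2}.

Structural cue: from the first term -\frac{5}{4}: the lower running product (C = -5/4) is a rising factorial.
Ratio: r(k) = -\frac{2}{3} * (k+\frac{3}{4}) (k+\frac{5}{4}) / [(k+2) (k+1)] - poly over poly, x = -\frac{2}{3} from leading terms; C = -\frac{5}{4} at k = 0.


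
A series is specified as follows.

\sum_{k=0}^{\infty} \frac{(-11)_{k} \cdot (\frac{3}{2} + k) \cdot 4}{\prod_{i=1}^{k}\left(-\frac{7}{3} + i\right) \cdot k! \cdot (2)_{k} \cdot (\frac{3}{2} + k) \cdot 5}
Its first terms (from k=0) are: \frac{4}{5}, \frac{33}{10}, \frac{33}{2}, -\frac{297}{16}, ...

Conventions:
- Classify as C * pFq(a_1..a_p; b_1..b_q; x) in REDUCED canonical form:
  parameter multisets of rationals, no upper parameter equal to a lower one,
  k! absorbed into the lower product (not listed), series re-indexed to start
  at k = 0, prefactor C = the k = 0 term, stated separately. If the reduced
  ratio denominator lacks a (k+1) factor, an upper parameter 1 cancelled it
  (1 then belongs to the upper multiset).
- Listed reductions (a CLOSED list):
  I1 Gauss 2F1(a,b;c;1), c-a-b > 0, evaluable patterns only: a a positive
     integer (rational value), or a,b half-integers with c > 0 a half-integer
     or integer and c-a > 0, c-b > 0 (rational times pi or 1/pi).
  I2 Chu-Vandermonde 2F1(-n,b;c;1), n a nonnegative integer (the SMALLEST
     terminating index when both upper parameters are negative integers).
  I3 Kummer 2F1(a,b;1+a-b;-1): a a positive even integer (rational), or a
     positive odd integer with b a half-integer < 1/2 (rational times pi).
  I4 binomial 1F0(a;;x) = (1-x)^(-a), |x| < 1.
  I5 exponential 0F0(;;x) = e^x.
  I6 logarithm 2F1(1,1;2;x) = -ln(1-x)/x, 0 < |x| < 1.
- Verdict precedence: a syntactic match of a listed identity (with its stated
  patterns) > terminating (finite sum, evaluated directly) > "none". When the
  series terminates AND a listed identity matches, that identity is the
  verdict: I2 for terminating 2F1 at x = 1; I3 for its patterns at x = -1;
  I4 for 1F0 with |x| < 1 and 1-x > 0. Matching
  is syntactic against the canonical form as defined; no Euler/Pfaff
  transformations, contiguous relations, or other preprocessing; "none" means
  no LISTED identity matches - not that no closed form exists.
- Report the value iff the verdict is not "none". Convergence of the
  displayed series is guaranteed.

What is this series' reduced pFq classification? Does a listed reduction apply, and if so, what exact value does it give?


Reduced: x = 1, 1F2, upper = {-11}, lower = {-\frac{4}{3}, 2}, C = \frac{4}{5}. Verdict: terminating - upper parameter -11 makes this a finite sum (last index 11), evaluated exactly. Sum: \frac{21576134276665681}{3526902579200000}.

The tell: x = 1 and the lower running product (C = 4/5) is a rising factorial.
Adjacent-term ratio: r(k) = 1 * (k-11) / [(k-\frac{4}{3}) (k+2) (k+1)] - rational; roots negated = parameters, x = 1, C = \frac{4}{5}.
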